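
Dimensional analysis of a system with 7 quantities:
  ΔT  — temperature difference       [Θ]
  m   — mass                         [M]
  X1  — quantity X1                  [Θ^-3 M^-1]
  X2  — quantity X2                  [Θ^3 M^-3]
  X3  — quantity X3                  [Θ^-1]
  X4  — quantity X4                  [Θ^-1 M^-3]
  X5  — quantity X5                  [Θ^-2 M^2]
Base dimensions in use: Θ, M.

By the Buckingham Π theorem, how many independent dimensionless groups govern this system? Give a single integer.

Exponent matrix [Θ,M] × [ΔT,m,X1,X2,X3,X4,X5]:
  Θ: [ 1  0 -3  3 -1 -1 -2]
  M: [ 0  1 -1 -3  0 -3  2]
RREF → pivots at {ΔT,m} ⇒ r = 2
Π count = n − r = 7 − 2 = 5

5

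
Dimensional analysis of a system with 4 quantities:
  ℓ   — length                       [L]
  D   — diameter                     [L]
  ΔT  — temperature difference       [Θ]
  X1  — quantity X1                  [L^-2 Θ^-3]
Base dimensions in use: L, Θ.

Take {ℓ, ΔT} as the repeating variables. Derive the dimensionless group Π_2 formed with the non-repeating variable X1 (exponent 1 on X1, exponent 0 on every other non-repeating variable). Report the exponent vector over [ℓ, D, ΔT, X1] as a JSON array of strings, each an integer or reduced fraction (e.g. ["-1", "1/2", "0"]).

["2", "0", "3", "1"]

Write exponents as rows L,Θ / cols ℓ,D,ΔT,X1:
  L: [ 1  1  0 -2]
  Θ: [ 0  0  1 -3]
Echelon form has 2 nonzero rows (pivots: ℓ,ΔT)
Pivot set = {ℓ,ΔT}, free = {D,X1}
RREF:
  r0: [   1    1    0   -2]
  r1: [   0    0    1   -3]
Fix exponent of X1 at 1, D at 0; solve each RREF row for its pivot's exponent:
  r0: exp(ℓ) + (-2)·1 = 0 ⇒ exp(ℓ) = 2
  r1: exp(ΔT) + (-3)·1 = 0 ⇒ exp(ΔT) = 3
Π_2 = ℓ^2 · ΔT^3 · X1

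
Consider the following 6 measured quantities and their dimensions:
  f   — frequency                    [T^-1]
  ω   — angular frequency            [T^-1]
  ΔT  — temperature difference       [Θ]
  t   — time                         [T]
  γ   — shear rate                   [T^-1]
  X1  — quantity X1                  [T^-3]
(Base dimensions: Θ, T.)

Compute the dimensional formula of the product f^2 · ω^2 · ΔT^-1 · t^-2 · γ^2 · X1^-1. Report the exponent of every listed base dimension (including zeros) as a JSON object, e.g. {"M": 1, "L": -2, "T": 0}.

Dimensional matrix (Θ×T by f×ω×ΔT×t×γ×X1):
  Θ: [ 0  0  1  0  0  0]
  T: [-1 -1  0  1 -1 -3]
  [Θ]: (2)·0+(2)·0+(-1)·1+(-2)·0+(2)·0+(-1)·0 = -1
  [T]: (2)·-1+(2)·-1+(-1)·0+(-2)·1+(2)·-1+(-1)·-3 = -5
⇒ Θ^-1 T^-5

{"Θ": -1, "T": -5}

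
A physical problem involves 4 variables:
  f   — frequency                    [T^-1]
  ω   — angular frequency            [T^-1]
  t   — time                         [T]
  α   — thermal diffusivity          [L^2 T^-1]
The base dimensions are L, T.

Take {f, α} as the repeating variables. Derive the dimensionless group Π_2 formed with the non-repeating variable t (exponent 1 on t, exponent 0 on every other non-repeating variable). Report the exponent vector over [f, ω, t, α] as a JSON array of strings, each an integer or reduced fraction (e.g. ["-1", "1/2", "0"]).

["1", "0", "1", "0"]

Dimensional matrix (L×T by f×ω×t×α):
  L: [ 0  0  0  2]
  T: [-1 -1  1 -1]
RREF → pivots at {f,α} ⇒ r = 2
Repeat: f,α; free: ω,t
RREF:
  r0: [   1    1   -1    0]
  r1: [   0    0    0    1]
Fix exponent of t at 1, ω at 0; solve each RREF row for its pivot's exponent:
  r0: exp(f) + (-1)·1 = 0 ⇒ exp(f) = 1
  r1: exp(α) + (0)·1 = 0 ⇒ exp(α) = 0
Π_2 = f · t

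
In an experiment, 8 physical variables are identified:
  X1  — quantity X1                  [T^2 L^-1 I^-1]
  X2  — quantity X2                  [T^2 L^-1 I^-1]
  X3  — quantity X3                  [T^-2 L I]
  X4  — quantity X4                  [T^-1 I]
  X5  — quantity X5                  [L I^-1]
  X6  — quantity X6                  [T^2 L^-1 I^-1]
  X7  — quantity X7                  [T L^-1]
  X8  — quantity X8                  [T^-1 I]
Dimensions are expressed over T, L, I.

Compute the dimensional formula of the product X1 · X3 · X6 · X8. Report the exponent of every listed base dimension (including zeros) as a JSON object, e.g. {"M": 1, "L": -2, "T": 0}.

{"T": 1, "L": -1, "I": 0}

Exponent matrix [T,L,I] × [X1,X2,X3,X4,X5,X6,X7,X8]:
  T: [ 2  2 -2 -1  0  2  1 -1]
  L: [-1 -1  1  0  1 -1 -1  0]
  I: [-1 -1  1  1 -1 -1  0  1]
  [T]: (1)·2+(1)·-2+(1)·2+(1)·-1 = 1
  [L]: (1)·-1+(1)·1+(1)·-1+(1)·0 = -1
  [I]: (1)·-1+(1)·1+(1)·-1+(1)·1 = 0
⇒ T L^-1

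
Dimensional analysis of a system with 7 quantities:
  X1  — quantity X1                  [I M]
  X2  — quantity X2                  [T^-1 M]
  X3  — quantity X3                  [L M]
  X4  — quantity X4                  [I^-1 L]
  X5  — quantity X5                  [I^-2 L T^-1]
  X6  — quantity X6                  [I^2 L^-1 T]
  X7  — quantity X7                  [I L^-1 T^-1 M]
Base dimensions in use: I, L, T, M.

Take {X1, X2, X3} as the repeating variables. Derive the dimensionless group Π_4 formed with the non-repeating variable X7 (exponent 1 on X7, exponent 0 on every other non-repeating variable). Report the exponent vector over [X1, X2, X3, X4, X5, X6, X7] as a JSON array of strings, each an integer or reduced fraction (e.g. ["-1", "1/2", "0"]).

["-1", "-1", "1", "0", "0", "0", "1"]

Exponent matrix [I,L,T,M] × [X1,X2,X3,X4,X5,X6,X7]:
  I: [ 1  0  0 -1 -2  2  1]
  L: [ 0  0  1  1  1 -1 -1]
  T: [ 0 -1  0  0 -1  1 -1]
  M: [ 1  1  1  0  0  0  1]
RREF → pivots at {X1,X2,X3} ⇒ r = 3
Repeat: X1,X2,X3; free: X4,X5,X6,X7
RREF:
  r0: [   1    0    0   -1   -2    2    1]
  r1: [   0    1    0    0    1   -1    1]
  r2: [   0    0    1    1    1   -1   -1]
  r3: [   0    0    0    0    0    0    0]
Fix exponent of X7 at 1, X4 at 0, X5 at 0, X6 at 0; solve each RREF row for its pivot's exponent:
  r0: exp(X1) + (1)·1 = 0 ⇒ exp(X1) = -1
  r1: exp(X2) + (1)·1 = 0 ⇒ exp(X2) = -1
  r2: exp(X3) + (-1)·1 = 0 ⇒ exp(X3) = 1
Π_4 = X1^-1 · X2^-1 · X3 · X7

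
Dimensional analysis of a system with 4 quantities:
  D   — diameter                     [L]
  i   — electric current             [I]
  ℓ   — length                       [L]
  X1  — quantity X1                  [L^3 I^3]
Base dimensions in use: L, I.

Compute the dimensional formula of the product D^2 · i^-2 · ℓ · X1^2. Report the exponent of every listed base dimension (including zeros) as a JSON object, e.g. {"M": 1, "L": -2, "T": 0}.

Dimensional matrix (L×I by D×i×ℓ×X1):
  L: [ 1  0  1  3]
  I: [ 0  1  0  3]
  [L]: (2)·1+(-2)·0+(1)·1+(2)·3 = 9
  [I]: (2)·0+(-2)·1+(1)·0+(2)·3 = 4
⇒ L^9 I^4

{"L": 9, "I": 4}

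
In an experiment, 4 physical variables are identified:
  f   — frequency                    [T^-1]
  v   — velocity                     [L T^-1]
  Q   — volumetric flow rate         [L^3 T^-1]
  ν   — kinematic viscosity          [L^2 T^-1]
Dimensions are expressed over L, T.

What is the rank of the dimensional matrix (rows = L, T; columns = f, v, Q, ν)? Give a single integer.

2

Write exponents as rows L,T / cols f,v,Q,ν:
  L: [ 0  1  3  2]
  T: [-1 -1 -1 -1]
Echelon form has 2 nonzero rows (pivots: f,v)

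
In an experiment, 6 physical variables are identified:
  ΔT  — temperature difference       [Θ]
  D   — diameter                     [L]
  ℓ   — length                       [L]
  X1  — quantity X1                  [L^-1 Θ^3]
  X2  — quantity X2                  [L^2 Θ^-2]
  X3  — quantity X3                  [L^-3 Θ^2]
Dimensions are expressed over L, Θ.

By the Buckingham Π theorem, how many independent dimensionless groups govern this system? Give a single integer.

Dimensional matrix (L×Θ by ΔT×D×ℓ×X1×X2×X3):
  L: [ 0  1  1 -1  2 -3]
  Θ: [ 1  0  0  3 -2  2]
Row reduction gives pivot columns ΔT,D; rank = 2
n=6, r=2 ⇒ 4 dimensionless groups

4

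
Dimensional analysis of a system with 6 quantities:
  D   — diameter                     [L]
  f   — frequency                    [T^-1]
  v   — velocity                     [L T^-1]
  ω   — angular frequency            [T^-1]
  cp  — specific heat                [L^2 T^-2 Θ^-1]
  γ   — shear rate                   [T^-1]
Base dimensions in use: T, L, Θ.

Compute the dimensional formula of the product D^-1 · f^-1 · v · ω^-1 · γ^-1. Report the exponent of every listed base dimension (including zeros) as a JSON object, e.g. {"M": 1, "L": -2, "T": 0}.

{"T": 2, "L": 0, "Θ": 0}

Write exponents as rows T,L,Θ / cols D,f,v,ω,cp,γ:
  T: [ 0 -1 -1 -1 -2 -1]
  L: [ 1  0  1  0  2  0]
  Θ: [ 0  0  0  0 -1  0]
  [T]: (-1)·0+(-1)·-1+(1)·-1+(-1)·-1+(-1)·-1 = 2
  [L]: (-1)·1+(-1)·0+(1)·1+(-1)·0+(-1)·0 = 0
  [Θ]: (-1)·0+(-1)·0+(1)·0+(-1)·0+(-1)·0 = 0
⇒ T^2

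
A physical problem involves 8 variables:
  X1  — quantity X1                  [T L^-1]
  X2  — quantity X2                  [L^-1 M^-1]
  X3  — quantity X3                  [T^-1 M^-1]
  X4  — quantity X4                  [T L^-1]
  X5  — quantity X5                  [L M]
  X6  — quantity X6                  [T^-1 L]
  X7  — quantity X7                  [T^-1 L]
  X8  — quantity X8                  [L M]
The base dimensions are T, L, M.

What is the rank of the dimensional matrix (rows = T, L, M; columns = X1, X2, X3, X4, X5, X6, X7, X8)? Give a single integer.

2

Write exponents as rows T,L,M / cols X1,X2,X3,X4,X5,X6,X7,X8:
  T: [ 1  0 -1  1  0 -1 -1  0]
  L: [-1 -1  0 -1  1  1  1  1]
  M: [ 0 -1 -1  0  1  0  0  1]
Row reduction gives pivot columns X1,X2; rank = 2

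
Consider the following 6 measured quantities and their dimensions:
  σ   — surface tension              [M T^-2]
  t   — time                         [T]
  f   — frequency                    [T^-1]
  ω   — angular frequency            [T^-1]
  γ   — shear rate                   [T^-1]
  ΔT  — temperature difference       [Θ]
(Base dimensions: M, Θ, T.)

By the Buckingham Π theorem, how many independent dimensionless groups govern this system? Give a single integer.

Dimensional matrix (M×Θ×T by σ×t×f×ω×γ×ΔT):
  M: [ 1  0  0  0  0  0]
  Θ: [ 0  0  0  0  0  1]
  T: [-2  1 -1 -1 -1  0]
RREF → pivots at {σ,t,ΔT} ⇒ r = 3
n=6, r=3 ⇒ 3 dimensionless groups

3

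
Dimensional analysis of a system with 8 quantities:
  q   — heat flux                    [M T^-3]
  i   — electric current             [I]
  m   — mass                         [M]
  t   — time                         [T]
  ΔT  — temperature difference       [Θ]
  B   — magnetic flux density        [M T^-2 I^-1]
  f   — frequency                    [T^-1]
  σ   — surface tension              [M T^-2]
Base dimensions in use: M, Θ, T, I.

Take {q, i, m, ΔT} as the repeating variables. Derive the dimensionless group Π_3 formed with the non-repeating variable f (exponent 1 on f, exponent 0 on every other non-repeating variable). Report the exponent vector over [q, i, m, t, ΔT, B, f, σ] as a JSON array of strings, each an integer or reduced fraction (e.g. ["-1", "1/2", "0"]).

Exponent matrix [M,Θ,T,I] × [q,i,m,t,ΔT,B,f,σ]:
  M: [ 1  0  1  0  0  1  0  1]
  Θ: [ 0  0  0  0  1  0  0  0]
  T: [-3  0  0  1  0 -2 -1 -2]
  I: [ 0  1  0  0  0 -1  0  0]
Row reduction gives pivot columns q,i,m,ΔT; rank = 4
Repeat: q,i,m,ΔT; free: t,B,f,σ
RREF:
  r0: [   1    0    0 -1/3    0  2/3  1/3  2/3]
  r1: [   0    1    0    0    0   -1    0    0]
  r2: [   0    0    1  1/3    0  1/3 -1/3  1/3]
  r3: [   0    0    0    0    1    0    0    0]
Fix exponent of f at 1, t at 0, B at 0, σ at 0; solve each RREF row for its pivot's exponent:
  r0: exp(q) + (1/3)·1 = 0 ⇒ exp(q) = -1/3
  r1: exp(i) + (0)·1 = 0 ⇒ exp(i) = 0
  r2: exp(m) + (-1/3)·1 = 0 ⇒ exp(m) = 1/3
  r3: exp(ΔT) + (0)·1 = 0 ⇒ exp(ΔT) = 0
Π_3 = q^(-1/3) · m^(1/3) · f

["-1/3", "0", "1/3", "0", "0", "0", "1", "0"]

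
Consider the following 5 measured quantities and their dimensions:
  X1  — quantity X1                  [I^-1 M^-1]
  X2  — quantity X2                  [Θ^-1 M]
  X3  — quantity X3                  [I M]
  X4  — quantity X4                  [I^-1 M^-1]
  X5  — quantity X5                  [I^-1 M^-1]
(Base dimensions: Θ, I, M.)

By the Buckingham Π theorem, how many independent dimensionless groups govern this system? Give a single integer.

3

Exponent matrix [Θ,I,M] × [X1,X2,X3,X4,X5]:
  Θ: [ 0 -1  0  0  0]
  I: [-1  0  1 -1 -1]
  M: [-1  1  1 -1 -1]
RREF → pivots at {X1,X2} ⇒ r = 2
n=5, r=2 ⇒ 3 dimensionless groups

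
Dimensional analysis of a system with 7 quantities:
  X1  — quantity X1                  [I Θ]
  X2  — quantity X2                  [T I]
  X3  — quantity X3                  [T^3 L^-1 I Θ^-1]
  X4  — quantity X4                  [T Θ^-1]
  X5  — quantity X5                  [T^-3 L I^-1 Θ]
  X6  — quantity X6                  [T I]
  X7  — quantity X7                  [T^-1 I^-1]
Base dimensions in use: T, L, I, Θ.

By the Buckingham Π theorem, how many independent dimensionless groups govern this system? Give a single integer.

4

Dimensional matrix (T×L×I×Θ by X1×X2×X3×X4×X5×X6×X7):
  T: [ 0  1  3  1 -3  1 -1]
  L: [ 0  0 -1  0  1  0  0]
  I: [ 1  1  1  0 -1  1 -1]
  Θ: [ 1  0 -1 -1  1  0  0]
Echelon form has 3 nonzero rows (pivots: X1,X2,X3)
7 vars − rank 3 = 4 Π groups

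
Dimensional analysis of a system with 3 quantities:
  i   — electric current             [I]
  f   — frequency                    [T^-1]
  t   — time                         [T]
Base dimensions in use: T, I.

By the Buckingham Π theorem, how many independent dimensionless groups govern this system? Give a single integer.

1

Write exponents as rows T,I / cols i,f,t:
  T: [ 0 -1  1]
  I: [ 1  0  0]
RREF → pivots at {i,f} ⇒ r = 2
Π count = n − r = 3 − 2 = 1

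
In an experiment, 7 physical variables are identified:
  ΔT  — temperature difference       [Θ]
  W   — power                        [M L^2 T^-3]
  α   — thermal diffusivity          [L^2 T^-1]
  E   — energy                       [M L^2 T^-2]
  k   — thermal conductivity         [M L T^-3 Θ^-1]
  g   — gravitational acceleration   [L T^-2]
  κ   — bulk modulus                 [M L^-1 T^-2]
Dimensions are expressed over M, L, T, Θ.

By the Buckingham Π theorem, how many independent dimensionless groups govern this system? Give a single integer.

Dimensional matrix (M×L×T×Θ by ΔT×W×α×E×k×g×κ):
  M: [ 0  1  0  1  1  0  1]
  L: [ 0  2  2  2  1  1 -1]
  T: [ 0 -3 -1 -2 -3 -2 -2]
  Θ: [ 1  0  0  0 -1  0  0]
RREF → pivots at {ΔT,W,α,E} ⇒ r = 4
Π count = n − r = 7 − 4 = 3

3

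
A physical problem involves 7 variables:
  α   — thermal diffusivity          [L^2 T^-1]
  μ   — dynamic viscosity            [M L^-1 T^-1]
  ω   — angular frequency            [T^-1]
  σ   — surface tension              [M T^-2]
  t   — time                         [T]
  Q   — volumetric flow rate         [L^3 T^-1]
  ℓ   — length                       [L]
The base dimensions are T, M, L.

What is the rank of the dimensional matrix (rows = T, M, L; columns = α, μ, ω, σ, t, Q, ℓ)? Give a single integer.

3

Write exponents as rows T,M,L / cols α,μ,ω,σ,t,Q,ℓ:
  T: [-1 -1 -1 -2  1 -1  0]
  M: [ 0  1  0  1  0  0  0]
  L: [ 2 -1  0  0  0  3  1]
Echelon form has 3 nonzero rows (pivots: α,μ,ω)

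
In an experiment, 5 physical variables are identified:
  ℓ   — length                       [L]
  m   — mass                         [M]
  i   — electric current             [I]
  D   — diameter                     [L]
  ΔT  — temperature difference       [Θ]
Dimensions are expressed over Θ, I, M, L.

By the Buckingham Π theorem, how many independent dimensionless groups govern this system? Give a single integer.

1

Dimensional matrix (Θ×I×M×L by ℓ×m×i×D×ΔT):
  Θ: [ 0  0  0  0  1]
  I: [ 0  0  1  0  0]
  M: [ 0  1  0  0  0]
  L: [ 1  0  0  1  0]
Echelon form has 4 nonzero rows (pivots: ℓ,m,i,ΔT)
n=5, r=4 ⇒ 1 dimensionless group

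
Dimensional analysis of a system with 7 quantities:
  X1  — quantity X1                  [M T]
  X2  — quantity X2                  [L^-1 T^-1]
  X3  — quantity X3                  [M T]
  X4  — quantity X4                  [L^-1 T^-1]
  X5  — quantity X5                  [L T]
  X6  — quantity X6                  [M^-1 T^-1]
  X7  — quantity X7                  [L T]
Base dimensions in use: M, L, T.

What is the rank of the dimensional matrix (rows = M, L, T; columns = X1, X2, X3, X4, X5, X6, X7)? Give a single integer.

2

Exponent matrix [M,L,T] × [X1,X2,X3,X4,X5,X6,X7]:
  M: [ 1  0  1  0  0 -1  0]
  L: [ 0 -1  0 -1  1  0  1]
  T: [ 1 -1  1 -1  1 -1  1]
Row reduction gives pivot columns X1,X2; rank = 2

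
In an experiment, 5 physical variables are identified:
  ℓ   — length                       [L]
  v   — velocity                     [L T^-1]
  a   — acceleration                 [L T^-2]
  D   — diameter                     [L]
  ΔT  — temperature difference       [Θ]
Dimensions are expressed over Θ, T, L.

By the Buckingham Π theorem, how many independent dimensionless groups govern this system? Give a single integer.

Exponent matrix [Θ,T,L] × [ℓ,v,a,D,ΔT]:
  Θ: [ 0  0  0  0  1]
  T: [ 0 -1 -2  0  0]
  L: [ 1  1  1  1  0]
Echelon form has 3 nonzero rows (pivots: ℓ,v,ΔT)
Π count = n − r = 5 − 3 = 2

2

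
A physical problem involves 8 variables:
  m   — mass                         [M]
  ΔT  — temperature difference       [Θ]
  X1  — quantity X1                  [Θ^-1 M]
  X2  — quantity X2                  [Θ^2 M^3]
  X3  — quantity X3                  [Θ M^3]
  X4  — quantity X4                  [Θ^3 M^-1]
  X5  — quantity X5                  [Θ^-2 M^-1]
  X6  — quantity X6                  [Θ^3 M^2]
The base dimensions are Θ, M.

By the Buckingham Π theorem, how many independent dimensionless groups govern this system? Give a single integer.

6

Write exponents as rows Θ,M / cols m,ΔT,X1,X2,X3,X4,X5,X6:
  Θ: [ 0  1 -1  2  1  3 -2  3]
  M: [ 1  0  1  3  3 -1 -1  2]
Echelon form has 2 nonzero rows (pivots: m,ΔT)
n=8, r=2 ⇒ 6 dimensionless groups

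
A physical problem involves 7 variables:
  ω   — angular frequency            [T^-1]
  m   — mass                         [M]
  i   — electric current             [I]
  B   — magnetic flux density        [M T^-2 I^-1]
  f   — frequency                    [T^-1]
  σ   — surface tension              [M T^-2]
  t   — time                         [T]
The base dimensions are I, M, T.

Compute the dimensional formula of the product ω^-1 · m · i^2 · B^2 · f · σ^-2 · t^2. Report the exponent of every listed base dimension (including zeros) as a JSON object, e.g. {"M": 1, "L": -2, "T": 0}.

Write exponents as rows I,M,T / cols ω,m,i,B,f,σ,t:
  I: [ 0  0  1 -1  0  0  0]
  M: [ 0  1  0  1  0  1  0]
  T: [-1  0  0 -2 -1 -2  1]
  [I]: (-1)·0+(1)·0+(2)·1+(2)·-1+(1)·0+(-2)·0+(2)·0 = 0
  [M]: (-1)·0+(1)·1+(2)·0+(2)·1+(1)·0+(-2)·1+(2)·0 = 1
  [T]: (-1)·-1+(1)·0+(2)·0+(2)·-2+(1)·-1+(-2)·-2+(2)·1 = 2
⇒ M T^2

{"I": 0, "M": 1, "T": 2}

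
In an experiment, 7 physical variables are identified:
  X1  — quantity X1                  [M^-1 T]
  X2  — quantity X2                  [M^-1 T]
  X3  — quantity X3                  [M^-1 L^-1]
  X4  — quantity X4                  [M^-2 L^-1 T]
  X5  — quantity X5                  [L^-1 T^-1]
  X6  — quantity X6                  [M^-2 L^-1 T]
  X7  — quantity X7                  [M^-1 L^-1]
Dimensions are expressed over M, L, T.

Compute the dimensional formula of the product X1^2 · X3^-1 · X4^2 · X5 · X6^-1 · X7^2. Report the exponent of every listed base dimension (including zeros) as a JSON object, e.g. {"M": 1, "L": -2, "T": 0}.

Write exponents as rows M,L,T / cols X1,X2,X3,X4,X5,X6,X7:
  M: [-1 -1 -1 -2  0 -2 -1]
  L: [ 0  0 -1 -1 -1 -1 -1]
  T: [ 1  1  0  1 -1  1  0]
  [M]: (2)·-1+(-1)·-1+(2)·-2+(1)·0+(-1)·-2+(2)·-1 = -5
  [L]: (2)·0+(-1)·-1+(2)·-1+(1)·-1+(-1)·-1+(2)·-1 = -3
  [T]: (2)·1+(-1)·0+(2)·1+(1)·-1+(-1)·1+(2)·0 = 2
⇒ M^-5 L^-3 T^2

{"M": -5, "L": -3, "T": 2}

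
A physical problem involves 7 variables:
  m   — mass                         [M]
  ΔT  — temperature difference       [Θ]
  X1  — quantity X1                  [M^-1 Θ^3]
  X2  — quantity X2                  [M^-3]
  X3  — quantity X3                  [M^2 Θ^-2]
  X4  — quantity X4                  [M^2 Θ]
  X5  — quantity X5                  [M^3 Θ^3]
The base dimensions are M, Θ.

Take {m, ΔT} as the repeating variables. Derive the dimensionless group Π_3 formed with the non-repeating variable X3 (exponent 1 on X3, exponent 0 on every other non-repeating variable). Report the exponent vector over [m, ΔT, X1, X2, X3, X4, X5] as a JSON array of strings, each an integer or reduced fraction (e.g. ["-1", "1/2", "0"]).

Dimensional matrix (M×Θ by m×ΔT×X1×X2×X3×X4×X5):
  M: [ 1  0 -1 -3  2  2  3]
  Θ: [ 0  1  3  0 -2  1  3]
RREF → pivots at {m,ΔT} ⇒ r = 2
Repeat: m,ΔT; free: X1,X2,X3,X4,X5
RREF:
  r0: [   1    0   -1   -3    2    2    3]
  r1: [   0    1    3    0   -2    1    3]
Fix exponent of X3 at 1, X1 at 0, X2 at 0, X4 at 0, X5 at 0; solve each RREF row for its pivot's exponent:
  r0: exp(m) + (2)·1 = 0 ⇒ exp(m) = -2
  r1: exp(ΔT) + (-2)·1 = 0 ⇒ exp(ΔT) = 2
Π_3 = m^-2 · ΔT^2 · X3

["-2", "2", "0", "0", "1", "0", "0"]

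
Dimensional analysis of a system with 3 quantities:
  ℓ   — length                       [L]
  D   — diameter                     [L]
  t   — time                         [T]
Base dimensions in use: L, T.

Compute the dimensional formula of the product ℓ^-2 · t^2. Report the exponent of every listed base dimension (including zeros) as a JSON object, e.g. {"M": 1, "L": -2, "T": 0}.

Dimensional matrix (L×T by ℓ×D×t):
  L: [ 1  1  0]
  T: [ 0  0  1]
  [L]: (-2)·1+(2)·0 = -2
  [T]: (-2)·0+(2)·1 = 2
⇒ L^-2 T^2

{"L": -2, "T": 2}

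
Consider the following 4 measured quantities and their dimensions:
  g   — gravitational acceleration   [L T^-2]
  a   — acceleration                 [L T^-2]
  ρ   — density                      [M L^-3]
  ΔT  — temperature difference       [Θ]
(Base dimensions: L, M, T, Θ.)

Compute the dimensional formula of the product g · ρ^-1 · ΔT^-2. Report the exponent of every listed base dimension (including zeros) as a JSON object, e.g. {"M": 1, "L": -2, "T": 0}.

{"L": 4, "M": -1, "T": -2, "Θ": -2}

Dimensional matrix (L×M×T×Θ by g×a×ρ×ΔT):
  L: [ 1  1 -3  0]
  M: [ 0  0  1  0]
  T: [-2 -2  0  0]
  Θ: [ 0  0  0  1]
  [L]: (1)·1+(-1)·-3+(-2)·0 = 4
  [M]: (1)·0+(-1)·1+(-2)·0 = -1
  [T]: (1)·-2+(-1)·0+(-2)·0 = -2
  [Θ]: (1)·0+(-1)·0+(-2)·1 = -2
⇒ L^4 M^-1 T^-2 Θ^-2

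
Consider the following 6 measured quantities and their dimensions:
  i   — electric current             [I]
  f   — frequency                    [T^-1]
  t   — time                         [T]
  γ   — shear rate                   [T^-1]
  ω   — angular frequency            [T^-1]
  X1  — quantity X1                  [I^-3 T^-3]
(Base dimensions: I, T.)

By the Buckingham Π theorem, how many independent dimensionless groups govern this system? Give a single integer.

4

Exponent matrix [I,T] × [i,f,t,γ,ω,X1]:
  I: [ 1  0  0  0  0 -3]
  T: [ 0 -1  1 -1 -1 -3]
Row reduction gives pivot columns i,f; rank = 2
n=6, r=2 ⇒ 4 dimensionless groups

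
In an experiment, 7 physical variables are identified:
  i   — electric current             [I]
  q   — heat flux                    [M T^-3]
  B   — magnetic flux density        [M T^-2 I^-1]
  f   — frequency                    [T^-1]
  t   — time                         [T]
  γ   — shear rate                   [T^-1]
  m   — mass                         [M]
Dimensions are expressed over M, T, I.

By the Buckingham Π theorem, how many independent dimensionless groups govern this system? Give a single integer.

4

Write exponents as rows M,T,I / cols i,q,B,f,t,γ,m:
  M: [ 0  1  1  0  0  0  1]
  T: [ 0 -3 -2 -1  1 -1  0]
  I: [ 1  0 -1  0  0  0  0]
Echelon form has 3 nonzero rows (pivots: i,q,B)
n=7, r=3 ⇒ 4 dimensionless groups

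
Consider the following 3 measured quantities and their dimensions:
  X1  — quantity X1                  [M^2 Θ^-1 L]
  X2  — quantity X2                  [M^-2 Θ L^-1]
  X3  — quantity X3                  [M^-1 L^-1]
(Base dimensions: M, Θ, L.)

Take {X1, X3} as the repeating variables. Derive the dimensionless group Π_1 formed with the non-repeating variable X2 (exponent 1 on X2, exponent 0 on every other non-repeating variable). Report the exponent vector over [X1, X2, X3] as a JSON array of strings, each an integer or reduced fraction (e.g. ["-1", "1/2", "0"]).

["1", "1", "0"]

Exponent matrix [M,Θ,L] × [X1,X2,X3]:
  M: [ 2 -2 -1]
  Θ: [-1  1  0]
  L: [ 1 -1 -1]
Echelon form has 2 nonzero rows (pivots: X1,X3)
Repeat: X1,X3; free: X2
RREF:
  r0: [   1   -1    0]
  r1: [   0    0    1]
  r2: [   0    0    0]
Fix exponent of X2 at 1; solve each RREF row for its pivot's exponent:
  r0: exp(X1) + (-1)·1 = 0 ⇒ exp(X1) = 1
  r1: exp(X3) + (0)·1 = 0 ⇒ exp(X3) = 0
Π_1 = X1 · X2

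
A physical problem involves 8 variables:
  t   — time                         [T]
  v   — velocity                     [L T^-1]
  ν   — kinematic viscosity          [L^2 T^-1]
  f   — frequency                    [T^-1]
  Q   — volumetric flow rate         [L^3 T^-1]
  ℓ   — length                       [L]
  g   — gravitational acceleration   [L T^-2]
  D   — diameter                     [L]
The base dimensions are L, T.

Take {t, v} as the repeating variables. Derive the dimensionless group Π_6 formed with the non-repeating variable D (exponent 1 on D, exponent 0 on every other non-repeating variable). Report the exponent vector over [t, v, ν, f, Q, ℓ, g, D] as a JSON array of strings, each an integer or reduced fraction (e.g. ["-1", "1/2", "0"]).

Write exponents as rows L,T / cols t,v,ν,f,Q,ℓ,g,D:
  L: [ 0  1  2  0  3  1  1  1]
  T: [ 1 -1 -1 -1 -1  0 -2  0]
RREF → pivots at {t,v} ⇒ r = 2
Pivot set = {t,v}, free = {ν,f,Q,ℓ,g,D}
RREF:
  r0: [   1    0    1   -1    2    1   -1    1]
  r1: [   0    1    2    0    3    1    1    1]
Fix exponent of D at 1, ν at 0, f at 0, Q at 0, ℓ at 0, g at 0; solve each RREF row for its pivot's exponent:
  r0: exp(t) + (1)·1 = 0 ⇒ exp(t) = -1
  r1: exp(v) + (1)·1 = 0 ⇒ exp(v) = -1
Π_6 = t^-1 · v^-1 · D

["-1", "-1", "0", "0", "0", "0", "0", "1"]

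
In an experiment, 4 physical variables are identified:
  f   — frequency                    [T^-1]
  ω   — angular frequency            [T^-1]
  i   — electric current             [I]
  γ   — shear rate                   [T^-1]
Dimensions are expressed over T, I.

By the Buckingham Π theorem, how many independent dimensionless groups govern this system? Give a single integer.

Dimensional matrix (T×I by f×ω×i×γ):
  T: [-1 -1  0 -1]
  I: [ 0  0  1  0]
RREF → pivots at {f,i} ⇒ r = 2
4 vars − rank 2 = 2 Π groups

2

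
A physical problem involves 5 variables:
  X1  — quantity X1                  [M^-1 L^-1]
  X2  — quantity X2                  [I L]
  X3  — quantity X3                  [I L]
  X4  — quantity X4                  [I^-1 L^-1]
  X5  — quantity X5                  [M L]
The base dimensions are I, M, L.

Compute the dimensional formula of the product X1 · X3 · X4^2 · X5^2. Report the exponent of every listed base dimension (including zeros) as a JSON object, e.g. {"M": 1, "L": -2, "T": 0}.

Write exponents as rows I,M,L / cols X1,X2,X3,X4,X5:
  I: [ 0  1  1 -1  0]
  M: [-1  0  0  0  1]
  L: [-1  1  1 -1  1]
  [I]: (1)·0+(1)·1+(2)·-1+(2)·0 = -1
  [M]: (1)·-1+(1)·0+(2)·0+(2)·1 = 1
  [L]: (1)·-1+(1)·1+(2)·-1+(2)·1 = 0
⇒ I^-1 M

{"I": -1, "M": 1, "L": 0}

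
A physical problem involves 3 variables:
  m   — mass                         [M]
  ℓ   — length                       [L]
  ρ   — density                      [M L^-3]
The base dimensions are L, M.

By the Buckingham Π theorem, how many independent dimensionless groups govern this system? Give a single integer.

Exponent matrix [L,M] × [m,ℓ,ρ]:
  L: [ 0  1 -3]
  M: [ 1  0  1]
Echelon form has 2 nonzero rows (pivots: m,ℓ)
3 vars − rank 2 = 1 Π group

1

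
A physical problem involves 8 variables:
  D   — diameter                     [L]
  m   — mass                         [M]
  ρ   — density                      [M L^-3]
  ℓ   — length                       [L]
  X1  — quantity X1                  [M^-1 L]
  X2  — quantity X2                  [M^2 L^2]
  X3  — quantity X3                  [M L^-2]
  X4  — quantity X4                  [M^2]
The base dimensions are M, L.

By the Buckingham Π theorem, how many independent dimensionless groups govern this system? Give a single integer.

Dimensional matrix (M×L by D×m×ρ×ℓ×X1×X2×X3×X4):
  M: [ 0  1  1  0 -1  2  1  2]
  L: [ 1  0 -3  1  1  2 -2  0]
Row reduction gives pivot columns D,m; rank = 2
Π count = n − r = 8 − 2 = 6

6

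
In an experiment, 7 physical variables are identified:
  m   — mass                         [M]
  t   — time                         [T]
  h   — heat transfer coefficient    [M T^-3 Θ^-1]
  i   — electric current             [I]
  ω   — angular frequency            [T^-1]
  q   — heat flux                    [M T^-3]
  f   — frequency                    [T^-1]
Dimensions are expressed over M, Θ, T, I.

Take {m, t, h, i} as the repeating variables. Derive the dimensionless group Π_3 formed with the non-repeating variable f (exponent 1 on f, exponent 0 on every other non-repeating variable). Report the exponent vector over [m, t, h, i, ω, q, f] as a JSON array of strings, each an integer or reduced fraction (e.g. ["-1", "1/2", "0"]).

["0", "1", "0", "0", "0", "0", "1"]

Dimensional matrix (M×Θ×T×I by m×t×h×i×ω×q×f):
  M: [ 1  0  1  0  0  1  0]
  Θ: [ 0  0 -1  0  0  0  0]
  T: [ 0  1 -3  0 -1 -3 -1]
  I: [ 0  0  0  1  0  0  0]
RREF → pivots at {m,t,h,i} ⇒ r = 4
Repeat: m,t,h,i; free: ω,q,f
RREF:
  r0: [   1    0    0    0    0    1    0]
  r1: [   0    1    0    0   -1   -3   -1]
  r2: [   0    0    1    0    0    0    0]
  r3: [   0    0    0    1    0    0    0]
Fix exponent of f at 1, ω at 0, q at 0; solve each RREF row for its pivot's exponent:
  r0: exp(m) + (0)·1 = 0 ⇒ exp(m) = 0
  r1: exp(t) + (-1)·1 = 0 ⇒ exp(t) = 1
  r2: exp(h) + (0)·1 = 0 ⇒ exp(h) = 0
  r3: exp(i) + (0)·1 = 0 ⇒ exp(i) = 0
Π_3 = t · f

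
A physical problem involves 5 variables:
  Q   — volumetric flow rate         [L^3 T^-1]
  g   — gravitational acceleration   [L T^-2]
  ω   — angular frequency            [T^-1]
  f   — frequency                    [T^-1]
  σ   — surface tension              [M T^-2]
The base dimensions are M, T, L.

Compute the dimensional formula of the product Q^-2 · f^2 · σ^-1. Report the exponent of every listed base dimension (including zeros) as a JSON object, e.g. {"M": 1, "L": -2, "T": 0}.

Dimensional matrix (M×T×L by Q×g×ω×f×σ):
  M: [ 0  0  0  0  1]
  T: [-1 -2 -1 -1 -2]
  L: [ 3  1  0  0  0]
  [M]: (-2)·0+(2)·0+(-1)·1 = -1
  [T]: (-2)·-1+(2)·-1+(-1)·-2 = 2
  [L]: (-2)·3+(2)·0+(-1)·0 = -6
⇒ M^-1 T^2 L^-6

{"M": -1, "T": 2, "L": -6}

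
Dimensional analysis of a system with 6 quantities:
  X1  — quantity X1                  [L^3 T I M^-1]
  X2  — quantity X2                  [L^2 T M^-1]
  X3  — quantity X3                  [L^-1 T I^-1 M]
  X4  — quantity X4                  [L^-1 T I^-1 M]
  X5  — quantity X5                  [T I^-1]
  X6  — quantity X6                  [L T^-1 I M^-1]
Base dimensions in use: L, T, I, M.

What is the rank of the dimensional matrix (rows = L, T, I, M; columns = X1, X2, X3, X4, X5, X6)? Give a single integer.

Write exponents as rows L,T,I,M / cols X1,X2,X3,X4,X5,X6:
  L: [ 3  2 -1 -1  0  1]
  T: [ 1  1  1  1  1 -1]
  I: [ 1  0 -1 -1 -1  1]
  M: [-1 -1  1  1  0 -1]
RREF → pivots at {X1,X2,X3} ⇒ r = 3

3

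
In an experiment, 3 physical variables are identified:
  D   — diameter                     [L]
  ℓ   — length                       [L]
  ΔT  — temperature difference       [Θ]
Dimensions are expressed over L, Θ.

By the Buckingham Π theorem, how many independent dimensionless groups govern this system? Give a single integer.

1

Exponent matrix [L,Θ] × [D,ℓ,ΔT]:
  L: [ 1  1  0]
  Θ: [ 0  0  1]
Row reduction gives pivot columns D,ΔT; rank = 2
n=3, r=2 ⇒ 1 dimensionless group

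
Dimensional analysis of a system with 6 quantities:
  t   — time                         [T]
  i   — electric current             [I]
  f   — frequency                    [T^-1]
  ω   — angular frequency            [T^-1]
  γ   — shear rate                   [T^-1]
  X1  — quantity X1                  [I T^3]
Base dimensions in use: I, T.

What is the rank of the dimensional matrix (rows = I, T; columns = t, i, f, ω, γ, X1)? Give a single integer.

Dimensional matrix (I×T by t×i×f×ω×γ×X1):
  I: [ 0  1  0  0  0  1]
  T: [ 1  0 -1 -1 -1  3]
RREF → pivots at {t,i} ⇒ r = 2

2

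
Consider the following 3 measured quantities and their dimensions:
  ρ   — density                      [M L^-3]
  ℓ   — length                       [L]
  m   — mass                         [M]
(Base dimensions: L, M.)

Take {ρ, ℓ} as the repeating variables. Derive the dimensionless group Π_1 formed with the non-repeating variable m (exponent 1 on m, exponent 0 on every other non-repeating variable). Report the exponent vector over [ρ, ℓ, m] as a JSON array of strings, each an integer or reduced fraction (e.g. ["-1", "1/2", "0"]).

Exponent matrix [L,M] × [ρ,ℓ,m]:
  L: [-3  1  0]
  M: [ 1  0  1]
RREF → pivots at {ρ,ℓ} ⇒ r = 2
Pivot set = {ρ,ℓ}, free = {m}
RREF:
  r0: [   1    0    1]
  r1: [   0    1    3]
Fix exponent of m at 1; solve each RREF row for its pivot's exponent:
  r0: exp(ρ) + (1)·1 = 0 ⇒ exp(ρ) = -1
  r1: exp(ℓ) + (3)·1 = 0 ⇒ exp(ℓ) = -3
Π_1 = ρ^-1 · ℓ^-3 · m

["-1", "-3", "1"]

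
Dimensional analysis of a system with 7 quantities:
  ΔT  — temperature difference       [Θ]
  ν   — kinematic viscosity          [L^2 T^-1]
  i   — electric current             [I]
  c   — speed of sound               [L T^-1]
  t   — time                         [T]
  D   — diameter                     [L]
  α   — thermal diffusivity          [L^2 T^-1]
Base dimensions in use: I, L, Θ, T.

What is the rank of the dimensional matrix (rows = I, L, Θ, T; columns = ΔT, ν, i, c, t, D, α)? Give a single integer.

4

Dimensional matrix (I×L×Θ×T by ΔT×ν×i×c×t×D×α):
  I: [ 0  0  1  0  0  0  0]
  L: [ 0  2  0  1  0  1  2]
  Θ: [ 1  0  0  0  0  0  0]
  T: [ 0 -1  0 -1  1  0 -1]
Echelon form has 4 nonzero rows (pivots: ΔT,ν,i,c)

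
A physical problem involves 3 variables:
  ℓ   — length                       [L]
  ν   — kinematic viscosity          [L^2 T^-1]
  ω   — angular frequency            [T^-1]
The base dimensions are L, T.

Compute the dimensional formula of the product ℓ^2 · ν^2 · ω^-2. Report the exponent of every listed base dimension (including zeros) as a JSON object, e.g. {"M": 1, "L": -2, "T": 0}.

{"L": 6, "T": 0}

Write exponents as rows L,T / cols ℓ,ν,ω:
  L: [ 1  2  0]
  T: [ 0 -1 -1]
  [L]: (2)·1+(2)·2+(-2)·0 = 6
  [T]: (2)·0+(2)·-1+(-2)·-1 = 0
⇒ L^6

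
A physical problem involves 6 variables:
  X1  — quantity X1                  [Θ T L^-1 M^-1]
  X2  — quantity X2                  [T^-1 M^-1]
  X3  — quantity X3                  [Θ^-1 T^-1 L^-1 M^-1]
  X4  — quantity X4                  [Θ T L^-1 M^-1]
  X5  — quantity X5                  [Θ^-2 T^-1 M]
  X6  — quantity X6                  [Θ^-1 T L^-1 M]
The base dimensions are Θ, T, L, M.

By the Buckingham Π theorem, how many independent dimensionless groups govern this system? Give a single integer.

Exponent matrix [Θ,T,L,M] × [X1,X2,X3,X4,X5,X6]:
  Θ: [ 1  0 -1  1 -2 -1]
  T: [ 1 -1 -1  1 -1  1]
  L: [-1  0 -1 -1  0 -1]
  M: [-1 -1 -1 -1  1  1]
Row reduction gives pivot columns X1,X2,X3; rank = 3
6 vars − rank 3 = 3 Π groups

3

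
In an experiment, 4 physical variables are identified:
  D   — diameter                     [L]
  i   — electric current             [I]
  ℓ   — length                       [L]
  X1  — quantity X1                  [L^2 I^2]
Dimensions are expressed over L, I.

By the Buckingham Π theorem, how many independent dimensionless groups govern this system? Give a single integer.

Write exponents as rows L,I / cols D,i,ℓ,X1:
  L: [ 1  0  1  2]
  I: [ 0  1  0  2]
Echelon form has 2 nonzero rows (pivots: D,i)
n=4, r=2 ⇒ 2 dimensionless groups

2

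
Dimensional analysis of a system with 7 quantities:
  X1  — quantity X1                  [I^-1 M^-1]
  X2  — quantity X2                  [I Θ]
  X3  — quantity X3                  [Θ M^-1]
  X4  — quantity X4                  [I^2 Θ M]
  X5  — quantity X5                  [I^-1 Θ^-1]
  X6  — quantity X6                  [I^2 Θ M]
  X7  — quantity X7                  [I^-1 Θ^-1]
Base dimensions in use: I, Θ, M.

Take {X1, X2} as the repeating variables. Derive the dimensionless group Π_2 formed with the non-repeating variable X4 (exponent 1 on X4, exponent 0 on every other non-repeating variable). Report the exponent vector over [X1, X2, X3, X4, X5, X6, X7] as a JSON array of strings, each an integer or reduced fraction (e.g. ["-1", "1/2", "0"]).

["1", "-1", "0", "1", "0", "0", "0"]

Dimensional matrix (I×Θ×M by X1×X2×X3×X4×X5×X6×X7):
  I: [-1  1  0  2 -1  2 -1]
  Θ: [ 0  1  1  1 -1  1 -1]
  M: [-1  0 -1  1  0  1  0]
Echelon form has 2 nonzero rows (pivots: X1,X2)
Pivot set = {X1,X2}, free = {X3,X4,X5,X6,X7}
RREF:
  r0: [   1    0    1   -1    0   -1    0]
  r1: [   0    1    1    1   -1    1   -1]
  r2: [   0    0    0    0    0    0    0]
Fix exponent of X4 at 1, X3 at 0, X5 at 0, X6 at 0, X7 at 0; solve each RREF row for its pivot's exponent:
  r0: exp(X1) + (-1)·1 = 0 ⇒ exp(X1) = 1
  r1: exp(X2) + (1)·1 = 0 ⇒ exp(X2) = -1
Π_2 = X1 · X2^-1 · X4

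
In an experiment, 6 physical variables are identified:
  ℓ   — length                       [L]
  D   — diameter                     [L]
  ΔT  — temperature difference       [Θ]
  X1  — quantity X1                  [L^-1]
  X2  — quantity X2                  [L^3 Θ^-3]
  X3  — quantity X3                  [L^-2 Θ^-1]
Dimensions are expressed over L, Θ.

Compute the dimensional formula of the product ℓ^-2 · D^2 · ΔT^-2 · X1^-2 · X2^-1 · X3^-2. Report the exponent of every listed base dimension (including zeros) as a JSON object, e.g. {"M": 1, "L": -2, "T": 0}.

Write exponents as rows L,Θ / cols ℓ,D,ΔT,X1,X2,X3:
  L: [ 1  1  0 -1  3 -2]
  Θ: [ 0  0  1  0 -3 -1]
  [L]: (-2)·1+(2)·1+(-2)·0+(-2)·-1+(-1)·3+(-2)·-2 = 3
  [Θ]: (-2)·0+(2)·0+(-2)·1+(-2)·0+(-1)·-3+(-2)·-1 = 3
⇒ L^3 Θ^3

{"L": 3, "Θ": 3}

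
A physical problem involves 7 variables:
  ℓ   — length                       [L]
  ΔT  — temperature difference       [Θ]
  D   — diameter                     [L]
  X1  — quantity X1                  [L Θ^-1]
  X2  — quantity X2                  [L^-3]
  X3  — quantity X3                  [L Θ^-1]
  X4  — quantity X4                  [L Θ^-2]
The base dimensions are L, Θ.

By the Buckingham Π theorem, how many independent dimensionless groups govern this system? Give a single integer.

Write exponents as rows L,Θ / cols ℓ,ΔT,D,X1,X2,X3,X4:
  L: [ 1  0  1  1 -3  1  1]
  Θ: [ 0  1  0 -1  0 -1 -2]
RREF → pivots at {ℓ,ΔT} ⇒ r = 2
7 vars − rank 2 = 5 Π groups

5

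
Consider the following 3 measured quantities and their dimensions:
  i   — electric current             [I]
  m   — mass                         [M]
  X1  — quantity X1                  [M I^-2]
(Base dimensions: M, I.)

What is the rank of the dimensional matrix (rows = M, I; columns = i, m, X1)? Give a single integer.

Exponent matrix [M,I] × [i,m,X1]:
  M: [ 0  1  1]
  I: [ 1  0 -2]
RREF → pivots at {i,m} ⇒ r = 2

2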